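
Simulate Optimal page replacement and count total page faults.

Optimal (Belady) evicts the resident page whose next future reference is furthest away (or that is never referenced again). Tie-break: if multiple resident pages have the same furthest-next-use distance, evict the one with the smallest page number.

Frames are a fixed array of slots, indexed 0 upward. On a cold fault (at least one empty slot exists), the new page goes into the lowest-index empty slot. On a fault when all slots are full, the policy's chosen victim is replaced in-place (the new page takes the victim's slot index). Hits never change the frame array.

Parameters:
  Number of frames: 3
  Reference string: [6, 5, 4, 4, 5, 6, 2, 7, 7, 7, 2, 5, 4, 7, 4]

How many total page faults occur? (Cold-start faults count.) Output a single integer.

Step 0: ref 6 → FAULT, frames=[6,-,-]
Step 1: ref 5 → FAULT, frames=[6,5,-]
Step 2: ref 4 → FAULT, frames=[6,5,4]
Step 3: ref 4 → HIT, frames=[6,5,4]
Step 4: ref 5 → HIT, frames=[6,5,4]
Step 5: ref 6 → HIT, frames=[6,5,4]
Step 6: ref 2 → FAULT (evict 6), frames=[2,5,4]
Step 7: ref 7 → FAULT (evict 4), frames=[2,5,7]
Step 8: ref 7 → HIT, frames=[2,5,7]
Step 9: ref 7 → HIT, frames=[2,5,7]
Step 10: ref 2 → HIT, frames=[2,5,7]
Step 11: ref 5 → HIT, frames=[2,5,7]
Step 12: ref 4 → FAULT (evict 2), frames=[4,5,7]
Step 13: ref 7 → HIT, frames=[4,5,7]
Step 14: ref 4 → HIT, frames=[4,5,7]
Total faults: 6

Answer: 6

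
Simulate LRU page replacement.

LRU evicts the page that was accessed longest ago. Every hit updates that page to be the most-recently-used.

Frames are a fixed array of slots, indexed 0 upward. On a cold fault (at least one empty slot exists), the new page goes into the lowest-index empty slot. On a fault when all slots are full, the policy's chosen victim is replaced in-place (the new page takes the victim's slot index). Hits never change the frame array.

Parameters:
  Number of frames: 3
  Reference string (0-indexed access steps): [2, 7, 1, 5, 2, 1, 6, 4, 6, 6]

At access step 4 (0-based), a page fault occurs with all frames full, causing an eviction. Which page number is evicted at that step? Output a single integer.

Step 0: ref 2 -> FAULT, frames=[2,-,-]
Step 1: ref 7 -> FAULT, frames=[2,7,-]
Step 2: ref 1 -> FAULT, frames=[2,7,1]
Step 3: ref 5 -> FAULT, evict 2, frames=[5,7,1]
Step 4: ref 2 -> FAULT, evict 7, frames=[5,2,1]
At step 4: evicted page 7

Answer: 7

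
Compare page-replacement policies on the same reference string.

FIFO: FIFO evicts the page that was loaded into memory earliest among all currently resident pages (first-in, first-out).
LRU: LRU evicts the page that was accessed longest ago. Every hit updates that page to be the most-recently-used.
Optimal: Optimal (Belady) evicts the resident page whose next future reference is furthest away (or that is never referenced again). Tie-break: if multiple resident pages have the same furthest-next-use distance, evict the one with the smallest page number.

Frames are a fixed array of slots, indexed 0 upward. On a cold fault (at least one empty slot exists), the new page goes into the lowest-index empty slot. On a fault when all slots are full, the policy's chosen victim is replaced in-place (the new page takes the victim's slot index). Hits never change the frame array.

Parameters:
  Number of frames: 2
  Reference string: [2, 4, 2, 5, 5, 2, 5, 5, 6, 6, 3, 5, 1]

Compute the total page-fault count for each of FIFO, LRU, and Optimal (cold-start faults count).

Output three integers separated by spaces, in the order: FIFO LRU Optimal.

Answer: 8 7 6

Derivation:
--- FIFO ---
  step 0: ref 2 -> FAULT, frames=[2,-] (faults so far: 1)
  step 1: ref 4 -> FAULT, frames=[2,4] (faults so far: 2)
  step 2: ref 2 -> HIT, frames=[2,4] (faults so far: 2)
  step 3: ref 5 -> FAULT, evict 2, frames=[5,4] (faults so far: 3)
  step 4: ref 5 -> HIT, frames=[5,4] (faults so far: 3)
  step 5: ref 2 -> FAULT, evict 4, frames=[5,2] (faults so far: 4)
  step 6: ref 5 -> HIT, frames=[5,2] (faults so far: 4)
  step 7: ref 5 -> HIT, frames=[5,2] (faults so far: 4)
  step 8: ref 6 -> FAULT, evict 5, frames=[6,2] (faults so far: 5)
  step 9: ref 6 -> HIT, frames=[6,2] (faults so far: 5)
  step 10: ref 3 -> FAULT, evict 2, frames=[6,3] (faults so far: 6)
  step 11: ref 5 -> FAULT, evict 6, frames=[5,3] (faults so far: 7)
  step 12: ref 1 -> FAULT, evict 3, frames=[5,1] (faults so far: 8)
  FIFO total faults: 8
--- LRU ---
  step 0: ref 2 -> FAULT, frames=[2,-] (faults so far: 1)
  step 1: ref 4 -> FAULT, frames=[2,4] (faults so far: 2)
  step 2: ref 2 -> HIT, frames=[2,4] (faults so far: 2)
  step 3: ref 5 -> FAULT, evict 4, frames=[2,5] (faults so far: 3)
  step 4: ref 5 -> HIT, frames=[2,5] (faults so far: 3)
  step 5: ref 2 -> HIT, frames=[2,5] (faults so far: 3)
  step 6: ref 5 -> HIT, frames=[2,5] (faults so far: 3)
  step 7: ref 5 -> HIT, frames=[2,5] (faults so far: 3)
  step 8: ref 6 -> FAULT, evict 2, frames=[6,5] (faults so far: 4)
  step 9: ref 6 -> HIT, frames=[6,5] (faults so far: 4)
  step 10: ref 3 -> FAULT, evict 5, frames=[6,3] (faults so far: 5)
  step 11: ref 5 -> FAULT, evict 6, frames=[5,3] (faults so far: 6)
  step 12: ref 1 -> FAULT, evict 3, frames=[5,1] (faults so far: 7)
  LRU total faults: 7
--- Optimal ---
  step 0: ref 2 -> FAULT, frames=[2,-] (faults so far: 1)
  step 1: ref 4 -> FAULT, frames=[2,4] (faults so far: 2)
  step 2: ref 2 -> HIT, frames=[2,4] (faults so far: 2)
  step 3: ref 5 -> FAULT, evict 4, frames=[2,5] (faults so far: 3)
  step 4: ref 5 -> HIT, frames=[2,5] (faults so far: 3)
  step 5: ref 2 -> HIT, frames=[2,5] (faults so far: 3)
  step 6: ref 5 -> HIT, frames=[2,5] (faults so far: 3)
  step 7: ref 5 -> HIT, frames=[2,5] (faults so far: 3)
  step 8: ref 6 -> FAULT, evict 2, frames=[6,5] (faults so far: 4)
  step 9: ref 6 -> HIT, frames=[6,5] (faults so far: 4)
  step 10: ref 3 -> FAULT, evict 6, frames=[3,5] (faults so far: 5)
  step 11: ref 5 -> HIT, frames=[3,5] (faults so far: 5)
  step 12: ref 1 -> FAULT, evict 3, frames=[1,5] (faults so far: 6)
  Optimal total faults: 6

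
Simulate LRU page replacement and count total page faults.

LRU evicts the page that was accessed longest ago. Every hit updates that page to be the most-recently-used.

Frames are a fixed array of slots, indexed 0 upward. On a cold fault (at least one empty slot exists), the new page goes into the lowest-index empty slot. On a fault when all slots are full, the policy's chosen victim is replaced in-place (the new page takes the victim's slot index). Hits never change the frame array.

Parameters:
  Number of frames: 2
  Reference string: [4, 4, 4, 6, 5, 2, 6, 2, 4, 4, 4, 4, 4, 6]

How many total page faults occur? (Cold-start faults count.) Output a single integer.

Answer: 7

Derivation:
Step 0: ref 4 → FAULT, frames=[4,-]
Step 1: ref 4 → HIT, frames=[4,-]
Step 2: ref 4 → HIT, frames=[4,-]
Step 3: ref 6 → FAULT, frames=[4,6]
Step 4: ref 5 → FAULT (evict 4), frames=[5,6]
Step 5: ref 2 → FAULT (evict 6), frames=[5,2]
Step 6: ref 6 → FAULT (evict 5), frames=[6,2]
Step 7: ref 2 → HIT, frames=[6,2]
Step 8: ref 4 → FAULT (evict 6), frames=[4,2]
Step 9: ref 4 → HIT, frames=[4,2]
Step 10: ref 4 → HIT, frames=[4,2]
Step 11: ref 4 → HIT, frames=[4,2]
Step 12: ref 4 → HIT, frames=[4,2]
Step 13: ref 6 → FAULT (evict 2), frames=[4,6]
Total faults: 7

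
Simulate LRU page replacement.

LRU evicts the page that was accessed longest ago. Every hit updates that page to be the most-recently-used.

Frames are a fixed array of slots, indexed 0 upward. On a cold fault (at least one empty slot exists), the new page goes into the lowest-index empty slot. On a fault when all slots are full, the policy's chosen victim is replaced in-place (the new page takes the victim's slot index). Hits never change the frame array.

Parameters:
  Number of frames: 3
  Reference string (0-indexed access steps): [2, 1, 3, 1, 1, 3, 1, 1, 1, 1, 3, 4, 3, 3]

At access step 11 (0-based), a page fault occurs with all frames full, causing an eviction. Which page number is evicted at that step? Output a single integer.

Answer: 2

Derivation:
Step 0: ref 2 -> FAULT, frames=[2,-,-]
Step 1: ref 1 -> FAULT, frames=[2,1,-]
Step 2: ref 3 -> FAULT, frames=[2,1,3]
Step 3: ref 1 -> HIT, frames=[2,1,3]
Step 4: ref 1 -> HIT, frames=[2,1,3]
Step 5: ref 3 -> HIT, frames=[2,1,3]
Step 6: ref 1 -> HIT, frames=[2,1,3]
Step 7: ref 1 -> HIT, frames=[2,1,3]
Step 8: ref 1 -> HIT, frames=[2,1,3]
Step 9: ref 1 -> HIT, frames=[2,1,3]
Step 10: ref 3 -> HIT, frames=[2,1,3]
Step 11: ref 4 -> FAULT, evict 2, frames=[4,1,3]
At step 11: evicted page 2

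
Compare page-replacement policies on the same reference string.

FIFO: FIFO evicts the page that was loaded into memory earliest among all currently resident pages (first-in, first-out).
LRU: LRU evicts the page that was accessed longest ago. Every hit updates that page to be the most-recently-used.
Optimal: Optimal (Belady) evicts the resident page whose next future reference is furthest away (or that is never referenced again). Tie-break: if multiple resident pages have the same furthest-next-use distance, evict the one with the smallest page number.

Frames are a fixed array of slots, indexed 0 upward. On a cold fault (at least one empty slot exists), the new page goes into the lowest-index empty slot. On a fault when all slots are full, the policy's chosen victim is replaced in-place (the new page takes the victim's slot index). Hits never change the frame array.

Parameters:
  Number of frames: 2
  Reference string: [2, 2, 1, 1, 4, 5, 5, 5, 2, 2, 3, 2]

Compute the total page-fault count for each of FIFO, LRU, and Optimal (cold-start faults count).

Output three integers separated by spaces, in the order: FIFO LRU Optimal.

--- FIFO ---
  step 0: ref 2 -> FAULT, frames=[2,-] (faults so far: 1)
  step 1: ref 2 -> HIT, frames=[2,-] (faults so far: 1)
  step 2: ref 1 -> FAULT, frames=[2,1] (faults so far: 2)
  step 3: ref 1 -> HIT, frames=[2,1] (faults so far: 2)
  step 4: ref 4 -> FAULT, evict 2, frames=[4,1] (faults so far: 3)
  step 5: ref 5 -> FAULT, evict 1, frames=[4,5] (faults so far: 4)
  step 6: ref 5 -> HIT, frames=[4,5] (faults so far: 4)
  step 7: ref 5 -> HIT, frames=[4,5] (faults so far: 4)
  step 8: ref 2 -> FAULT, evict 4, frames=[2,5] (faults so far: 5)
  step 9: ref 2 -> HIT, frames=[2,5] (faults so far: 5)
  step 10: ref 3 -> FAULT, evict 5, frames=[2,3] (faults so far: 6)
  step 11: ref 2 -> HIT, frames=[2,3] (faults so far: 6)
  FIFO total faults: 6
--- LRU ---
  step 0: ref 2 -> FAULT, frames=[2,-] (faults so far: 1)
  step 1: ref 2 -> HIT, frames=[2,-] (faults so far: 1)
  step 2: ref 1 -> FAULT, frames=[2,1] (faults so far: 2)
  step 3: ref 1 -> HIT, frames=[2,1] (faults so far: 2)
  step 4: ref 4 -> FAULT, evict 2, frames=[4,1] (faults so far: 3)
  step 5: ref 5 -> FAULT, evict 1, frames=[4,5] (faults so far: 4)
  step 6: ref 5 -> HIT, frames=[4,5] (faults so far: 4)
  step 7: ref 5 -> HIT, frames=[4,5] (faults so far: 4)
  step 8: ref 2 -> FAULT, evict 4, frames=[2,5] (faults so far: 5)
  step 9: ref 2 -> HIT, frames=[2,5] (faults so far: 5)
  step 10: ref 3 -> FAULT, evict 5, frames=[2,3] (faults so far: 6)
  step 11: ref 2 -> HIT, frames=[2,3] (faults so far: 6)
  LRU total faults: 6
--- Optimal ---
  step 0: ref 2 -> FAULT, frames=[2,-] (faults so far: 1)
  step 1: ref 2 -> HIT, frames=[2,-] (faults so far: 1)
  step 2: ref 1 -> FAULT, frames=[2,1] (faults so far: 2)
  step 3: ref 1 -> HIT, frames=[2,1] (faults so far: 2)
  step 4: ref 4 -> FAULT, evict 1, frames=[2,4] (faults so far: 3)
  step 5: ref 5 -> FAULT, evict 4, frames=[2,5] (faults so far: 4)
  step 6: ref 5 -> HIT, frames=[2,5] (faults so far: 4)
  step 7: ref 5 -> HIT, frames=[2,5] (faults so far: 4)
  step 8: ref 2 -> HIT, frames=[2,5] (faults so far: 4)
  step 9: ref 2 -> HIT, frames=[2,5] (faults so far: 4)
  step 10: ref 3 -> FAULT, evict 5, frames=[2,3] (faults so far: 5)
  step 11: ref 2 -> HIT, frames=[2,3] (faults so far: 5)
  Optimal total faults: 5

Answer: 6 6 5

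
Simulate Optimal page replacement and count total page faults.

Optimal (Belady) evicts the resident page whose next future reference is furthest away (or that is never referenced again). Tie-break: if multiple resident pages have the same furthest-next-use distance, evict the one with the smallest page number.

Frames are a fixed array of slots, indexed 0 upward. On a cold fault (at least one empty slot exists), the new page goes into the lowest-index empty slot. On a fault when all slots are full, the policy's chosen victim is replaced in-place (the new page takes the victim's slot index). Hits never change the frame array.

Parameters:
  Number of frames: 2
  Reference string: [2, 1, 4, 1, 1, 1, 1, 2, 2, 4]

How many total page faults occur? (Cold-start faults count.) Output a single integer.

Step 0: ref 2 → FAULT, frames=[2,-]
Step 1: ref 1 → FAULT, frames=[2,1]
Step 2: ref 4 → FAULT (evict 2), frames=[4,1]
Step 3: ref 1 → HIT, frames=[4,1]
Step 4: ref 1 → HIT, frames=[4,1]
Step 5: ref 1 → HIT, frames=[4,1]
Step 6: ref 1 → HIT, frames=[4,1]
Step 7: ref 2 → FAULT (evict 1), frames=[4,2]
Step 8: ref 2 → HIT, frames=[4,2]
Step 9: ref 4 → HIT, frames=[4,2]
Total faults: 4

Answer: 4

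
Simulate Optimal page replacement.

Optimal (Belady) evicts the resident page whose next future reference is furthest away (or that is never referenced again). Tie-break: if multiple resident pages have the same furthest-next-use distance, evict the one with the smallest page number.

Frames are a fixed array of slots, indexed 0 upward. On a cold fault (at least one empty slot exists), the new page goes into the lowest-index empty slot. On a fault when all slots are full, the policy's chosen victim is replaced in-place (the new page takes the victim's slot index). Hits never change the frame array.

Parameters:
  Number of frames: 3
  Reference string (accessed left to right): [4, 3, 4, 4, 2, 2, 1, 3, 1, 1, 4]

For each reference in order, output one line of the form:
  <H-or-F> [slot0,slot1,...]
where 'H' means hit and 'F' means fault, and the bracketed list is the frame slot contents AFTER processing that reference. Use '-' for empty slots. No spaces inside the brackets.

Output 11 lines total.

F [4,-,-]
F [4,3,-]
H [4,3,-]
H [4,3,-]
F [4,3,2]
H [4,3,2]
F [4,3,1]
H [4,3,1]
H [4,3,1]
H [4,3,1]
H [4,3,1]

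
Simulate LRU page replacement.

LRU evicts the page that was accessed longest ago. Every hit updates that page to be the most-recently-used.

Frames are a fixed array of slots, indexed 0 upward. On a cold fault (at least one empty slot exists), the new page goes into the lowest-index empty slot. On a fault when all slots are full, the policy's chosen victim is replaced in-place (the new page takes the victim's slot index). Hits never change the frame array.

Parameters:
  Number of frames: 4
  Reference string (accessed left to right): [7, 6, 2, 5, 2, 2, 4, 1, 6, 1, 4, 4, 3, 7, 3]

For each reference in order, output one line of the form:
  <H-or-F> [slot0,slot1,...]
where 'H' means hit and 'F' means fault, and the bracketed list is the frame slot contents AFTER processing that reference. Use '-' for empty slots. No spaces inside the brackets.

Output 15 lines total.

F [7,-,-,-]
F [7,6,-,-]
F [7,6,2,-]
F [7,6,2,5]
H [7,6,2,5]
H [7,6,2,5]
F [4,6,2,5]
F [4,1,2,5]
F [4,1,2,6]
H [4,1,2,6]
H [4,1,2,6]
H [4,1,2,6]
F [4,1,3,6]
F [4,1,3,7]
H [4,1,3,7]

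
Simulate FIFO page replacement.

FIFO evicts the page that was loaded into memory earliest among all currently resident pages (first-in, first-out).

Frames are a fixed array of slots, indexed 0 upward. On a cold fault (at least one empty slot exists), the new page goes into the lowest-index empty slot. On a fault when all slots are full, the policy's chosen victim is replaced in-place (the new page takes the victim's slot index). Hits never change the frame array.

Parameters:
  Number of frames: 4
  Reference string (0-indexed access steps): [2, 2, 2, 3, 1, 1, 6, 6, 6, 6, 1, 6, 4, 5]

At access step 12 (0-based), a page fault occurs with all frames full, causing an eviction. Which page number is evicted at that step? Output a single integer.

Answer: 2

Derivation:
Step 0: ref 2 -> FAULT, frames=[2,-,-,-]
Step 1: ref 2 -> HIT, frames=[2,-,-,-]
Step 2: ref 2 -> HIT, frames=[2,-,-,-]
Step 3: ref 3 -> FAULT, frames=[2,3,-,-]
Step 4: ref 1 -> FAULT, frames=[2,3,1,-]
Step 5: ref 1 -> HIT, frames=[2,3,1,-]
Step 6: ref 6 -> FAULT, frames=[2,3,1,6]
Step 7: ref 6 -> HIT, frames=[2,3,1,6]
Step 8: ref 6 -> HIT, frames=[2,3,1,6]
Step 9: ref 6 -> HIT, frames=[2,3,1,6]
Step 10: ref 1 -> HIT, frames=[2,3,1,6]
Step 11: ref 6 -> HIT, frames=[2,3,1,6]
Step 12: ref 4 -> FAULT, evict 2, frames=[4,3,1,6]
At step 12: evicted page 2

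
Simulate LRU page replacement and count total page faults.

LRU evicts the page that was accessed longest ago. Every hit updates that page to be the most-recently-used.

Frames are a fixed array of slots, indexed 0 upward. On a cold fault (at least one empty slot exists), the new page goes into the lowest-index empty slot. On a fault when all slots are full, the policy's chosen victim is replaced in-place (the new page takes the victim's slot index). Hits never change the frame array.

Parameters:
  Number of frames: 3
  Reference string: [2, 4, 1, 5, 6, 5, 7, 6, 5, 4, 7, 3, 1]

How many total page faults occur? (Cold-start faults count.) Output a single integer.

Step 0: ref 2 → FAULT, frames=[2,-,-]
Step 1: ref 4 → FAULT, frames=[2,4,-]
Step 2: ref 1 → FAULT, frames=[2,4,1]
Step 3: ref 5 → FAULT (evict 2), frames=[5,4,1]
Step 4: ref 6 → FAULT (evict 4), frames=[5,6,1]
Step 5: ref 5 → HIT, frames=[5,6,1]
Step 6: ref 7 → FAULT (evict 1), frames=[5,6,7]
Step 7: ref 6 → HIT, frames=[5,6,7]
Step 8: ref 5 → HIT, frames=[5,6,7]
Step 9: ref 4 → FAULT (evict 7), frames=[5,6,4]
Step 10: ref 7 → FAULT (evict 6), frames=[5,7,4]
Step 11: ref 3 → FAULT (evict 5), frames=[3,7,4]
Step 12: ref 1 → FAULT (evict 4), frames=[3,7,1]
Total faults: 10

Answer: 10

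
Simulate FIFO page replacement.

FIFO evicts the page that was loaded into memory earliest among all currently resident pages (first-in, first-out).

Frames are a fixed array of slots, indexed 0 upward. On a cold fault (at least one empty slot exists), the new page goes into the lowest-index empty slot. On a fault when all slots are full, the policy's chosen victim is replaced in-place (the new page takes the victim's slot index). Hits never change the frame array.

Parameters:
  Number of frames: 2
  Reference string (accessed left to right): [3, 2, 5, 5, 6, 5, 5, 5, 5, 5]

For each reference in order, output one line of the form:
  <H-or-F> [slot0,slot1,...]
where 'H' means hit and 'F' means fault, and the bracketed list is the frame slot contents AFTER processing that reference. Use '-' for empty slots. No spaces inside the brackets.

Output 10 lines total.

F [3,-]
F [3,2]
F [5,2]
H [5,2]
F [5,6]
H [5,6]
H [5,6]
H [5,6]
H [5,6]
H [5,6]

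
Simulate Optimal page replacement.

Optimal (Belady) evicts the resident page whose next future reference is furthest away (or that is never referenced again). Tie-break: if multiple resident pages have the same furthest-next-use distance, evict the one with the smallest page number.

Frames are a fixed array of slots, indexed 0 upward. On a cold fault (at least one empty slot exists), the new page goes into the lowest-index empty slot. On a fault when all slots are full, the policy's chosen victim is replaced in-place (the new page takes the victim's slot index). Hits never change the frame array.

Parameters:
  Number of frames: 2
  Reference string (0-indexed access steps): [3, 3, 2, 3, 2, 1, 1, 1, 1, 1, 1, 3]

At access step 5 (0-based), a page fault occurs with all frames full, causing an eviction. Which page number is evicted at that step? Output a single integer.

Step 0: ref 3 -> FAULT, frames=[3,-]
Step 1: ref 3 -> HIT, frames=[3,-]
Step 2: ref 2 -> FAULT, frames=[3,2]
Step 3: ref 3 -> HIT, frames=[3,2]
Step 4: ref 2 -> HIT, frames=[3,2]
Step 5: ref 1 -> FAULT, evict 2, frames=[3,1]
At step 5: evicted page 2

Answer: 2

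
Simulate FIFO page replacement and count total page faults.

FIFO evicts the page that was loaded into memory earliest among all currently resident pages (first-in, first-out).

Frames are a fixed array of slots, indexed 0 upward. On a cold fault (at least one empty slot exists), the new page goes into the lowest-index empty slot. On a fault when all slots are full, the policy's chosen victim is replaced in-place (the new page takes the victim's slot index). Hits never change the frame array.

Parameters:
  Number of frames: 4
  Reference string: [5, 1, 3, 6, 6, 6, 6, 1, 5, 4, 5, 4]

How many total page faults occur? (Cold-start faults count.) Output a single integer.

Answer: 6

Derivation:
Step 0: ref 5 → FAULT, frames=[5,-,-,-]
Step 1: ref 1 → FAULT, frames=[5,1,-,-]
Step 2: ref 3 → FAULT, frames=[5,1,3,-]
Step 3: ref 6 → FAULT, frames=[5,1,3,6]
Step 4: ref 6 → HIT, frames=[5,1,3,6]
Step 5: ref 6 → HIT, frames=[5,1,3,6]
Step 6: ref 6 → HIT, frames=[5,1,3,6]
Step 7: ref 1 → HIT, frames=[5,1,3,6]
Step 8: ref 5 → HIT, frames=[5,1,3,6]
Step 9: ref 4 → FAULT (evict 5), frames=[4,1,3,6]
Step 10: ref 5 → FAULT (evict 1), frames=[4,5,3,6]
Step 11: ref 4 → HIT, frames=[4,5,3,6]
Total faults: 6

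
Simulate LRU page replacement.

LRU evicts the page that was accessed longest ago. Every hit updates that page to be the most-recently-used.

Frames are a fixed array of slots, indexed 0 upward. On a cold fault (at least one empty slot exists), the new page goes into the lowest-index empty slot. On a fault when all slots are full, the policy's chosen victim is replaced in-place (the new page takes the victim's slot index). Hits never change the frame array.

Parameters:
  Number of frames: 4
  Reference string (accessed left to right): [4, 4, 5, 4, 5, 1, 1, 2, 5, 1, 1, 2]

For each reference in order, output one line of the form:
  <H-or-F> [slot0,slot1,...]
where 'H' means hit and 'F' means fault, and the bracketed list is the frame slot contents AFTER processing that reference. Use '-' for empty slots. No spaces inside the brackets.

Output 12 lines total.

F [4,-,-,-]
H [4,-,-,-]
F [4,5,-,-]
H [4,5,-,-]
H [4,5,-,-]
F [4,5,1,-]
H [4,5,1,-]
F [4,5,1,2]
H [4,5,1,2]
H [4,5,1,2]
H [4,5,1,2]
H [4,5,1,2]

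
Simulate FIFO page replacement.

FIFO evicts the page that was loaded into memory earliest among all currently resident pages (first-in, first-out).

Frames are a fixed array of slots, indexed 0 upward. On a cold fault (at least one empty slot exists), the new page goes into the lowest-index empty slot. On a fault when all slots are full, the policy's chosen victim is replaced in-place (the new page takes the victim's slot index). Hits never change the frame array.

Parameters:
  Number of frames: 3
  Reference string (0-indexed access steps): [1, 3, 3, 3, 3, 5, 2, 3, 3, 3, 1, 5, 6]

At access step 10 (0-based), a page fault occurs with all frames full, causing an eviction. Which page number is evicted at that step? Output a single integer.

Answer: 3

Derivation:
Step 0: ref 1 -> FAULT, frames=[1,-,-]
Step 1: ref 3 -> FAULT, frames=[1,3,-]
Step 2: ref 3 -> HIT, frames=[1,3,-]
Step 3: ref 3 -> HIT, frames=[1,3,-]
Step 4: ref 3 -> HIT, frames=[1,3,-]
Step 5: ref 5 -> FAULT, frames=[1,3,5]
Step 6: ref 2 -> FAULT, evict 1, frames=[2,3,5]
Step 7: ref 3 -> HIT, frames=[2,3,5]
Step 8: ref 3 -> HIT, frames=[2,3,5]
Step 9: ref 3 -> HIT, frames=[2,3,5]
Step 10: ref 1 -> FAULT, evict 3, frames=[2,1,5]
At step 10: evicted page 3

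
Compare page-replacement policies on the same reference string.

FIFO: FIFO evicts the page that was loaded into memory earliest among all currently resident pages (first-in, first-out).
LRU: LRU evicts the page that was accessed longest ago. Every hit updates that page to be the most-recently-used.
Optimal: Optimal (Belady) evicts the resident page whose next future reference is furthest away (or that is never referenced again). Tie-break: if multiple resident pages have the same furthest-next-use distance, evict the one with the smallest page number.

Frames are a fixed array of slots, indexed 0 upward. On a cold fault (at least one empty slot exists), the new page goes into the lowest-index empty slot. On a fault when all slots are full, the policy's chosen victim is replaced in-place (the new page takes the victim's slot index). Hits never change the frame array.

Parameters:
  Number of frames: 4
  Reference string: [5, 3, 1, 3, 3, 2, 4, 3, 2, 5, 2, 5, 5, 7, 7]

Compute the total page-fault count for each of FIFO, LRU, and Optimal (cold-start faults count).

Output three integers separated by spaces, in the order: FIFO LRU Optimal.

--- FIFO ---
  step 0: ref 5 -> FAULT, frames=[5,-,-,-] (faults so far: 1)
  step 1: ref 3 -> FAULT, frames=[5,3,-,-] (faults so far: 2)
  step 2: ref 1 -> FAULT, frames=[5,3,1,-] (faults so far: 3)
  step 3: ref 3 -> HIT, frames=[5,3,1,-] (faults so far: 3)
  step 4: ref 3 -> HIT, frames=[5,3,1,-] (faults so far: 3)
  step 5: ref 2 -> FAULT, frames=[5,3,1,2] (faults so far: 4)
  step 6: ref 4 -> FAULT, evict 5, frames=[4,3,1,2] (faults so far: 5)
  step 7: ref 3 -> HIT, frames=[4,3,1,2] (faults so far: 5)
  step 8: ref 2 -> HIT, frames=[4,3,1,2] (faults so far: 5)
  step 9: ref 5 -> FAULT, evict 3, frames=[4,5,1,2] (faults so far: 6)
  step 10: ref 2 -> HIT, frames=[4,5,1,2] (faults so far: 6)
  step 11: ref 5 -> HIT, frames=[4,5,1,2] (faults so far: 6)
  step 12: ref 5 -> HIT, frames=[4,5,1,2] (faults so far: 6)
  step 13: ref 7 -> FAULT, evict 1, frames=[4,5,7,2] (faults so far: 7)
  step 14: ref 7 -> HIT, frames=[4,5,7,2] (faults so far: 7)
  FIFO total faults: 7
--- LRU ---
  step 0: ref 5 -> FAULT, frames=[5,-,-,-] (faults so far: 1)
  step 1: ref 3 -> FAULT, frames=[5,3,-,-] (faults so far: 2)
  step 2: ref 1 -> FAULT, frames=[5,3,1,-] (faults so far: 3)
  step 3: ref 3 -> HIT, frames=[5,3,1,-] (faults so far: 3)
  step 4: ref 3 -> HIT, frames=[5,3,1,-] (faults so far: 3)
  step 5: ref 2 -> FAULT, frames=[5,3,1,2] (faults so far: 4)
  step 6: ref 4 -> FAULT, evict 5, frames=[4,3,1,2] (faults so far: 5)
  step 7: ref 3 -> HIT, frames=[4,3,1,2] (faults so far: 5)
  step 8: ref 2 -> HIT, frames=[4,3,1,2] (faults so far: 5)
  step 9: ref 5 -> FAULT, evict 1, frames=[4,3,5,2] (faults so far: 6)
  step 10: ref 2 -> HIT, frames=[4,3,5,2] (faults so far: 6)
  step 11: ref 5 -> HIT, frames=[4,3,5,2] (faults so far: 6)
  step 12: ref 5 -> HIT, frames=[4,3,5,2] (faults so far: 6)
  step 13: ref 7 -> FAULT, evict 4, frames=[7,3,5,2] (faults so far: 7)
  step 14: ref 7 -> HIT, frames=[7,3,5,2] (faults so far: 7)
  LRU total faults: 7
--- Optimal ---
  step 0: ref 5 -> FAULT, frames=[5,-,-,-] (faults so far: 1)
  step 1: ref 3 -> FAULT, frames=[5,3,-,-] (faults so far: 2)
  step 2: ref 1 -> FAULT, frames=[5,3,1,-] (faults so far: 3)
  step 3: ref 3 -> HIT, frames=[5,3,1,-] (faults so far: 3)
  step 4: ref 3 -> HIT, frames=[5,3,1,-] (faults so far: 3)
  step 5: ref 2 -> FAULT, frames=[5,3,1,2] (faults so far: 4)
  step 6: ref 4 -> FAULT, evict 1, frames=[5,3,4,2] (faults so far: 5)
  step 7: ref 3 -> HIT, frames=[5,3,4,2] (faults so far: 5)
  step 8: ref 2 -> HIT, frames=[5,3,4,2] (faults so far: 5)
  step 9: ref 5 -> HIT, frames=[5,3,4,2] (faults so far: 5)
  step 10: ref 2 -> HIT, frames=[5,3,4,2] (faults so far: 5)
  step 11: ref 5 -> HIT, frames=[5,3,4,2] (faults so far: 5)
  step 12: ref 5 -> HIT, frames=[5,3,4,2] (faults so far: 5)
  step 13: ref 7 -> FAULT, evict 2, frames=[5,3,4,7] (faults so far: 6)
  step 14: ref 7 -> HIT, frames=[5,3,4,7] (faults so far: 6)
  Optimal total faults: 6

Answer: 7 7 6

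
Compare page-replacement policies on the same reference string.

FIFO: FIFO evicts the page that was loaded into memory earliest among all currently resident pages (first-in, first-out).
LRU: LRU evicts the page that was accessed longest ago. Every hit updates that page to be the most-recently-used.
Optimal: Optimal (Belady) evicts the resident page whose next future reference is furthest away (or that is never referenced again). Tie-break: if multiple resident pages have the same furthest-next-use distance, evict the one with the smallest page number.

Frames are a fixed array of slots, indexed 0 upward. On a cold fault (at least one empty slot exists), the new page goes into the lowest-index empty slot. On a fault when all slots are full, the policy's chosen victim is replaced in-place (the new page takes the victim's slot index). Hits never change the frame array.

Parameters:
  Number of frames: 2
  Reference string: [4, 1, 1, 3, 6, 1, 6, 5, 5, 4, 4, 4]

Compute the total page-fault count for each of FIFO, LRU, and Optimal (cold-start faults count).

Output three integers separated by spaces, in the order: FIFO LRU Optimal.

--- FIFO ---
  step 0: ref 4 -> FAULT, frames=[4,-] (faults so far: 1)
  step 1: ref 1 -> FAULT, frames=[4,1] (faults so far: 2)
  step 2: ref 1 -> HIT, frames=[4,1] (faults so far: 2)
  step 3: ref 3 -> FAULT, evict 4, frames=[3,1] (faults so far: 3)
  step 4: ref 6 -> FAULT, evict 1, frames=[3,6] (faults so far: 4)
  step 5: ref 1 -> FAULT, evict 3, frames=[1,6] (faults so far: 5)
  step 6: ref 6 -> HIT, frames=[1,6] (faults so far: 5)
  step 7: ref 5 -> FAULT, evict 6, frames=[1,5] (faults so far: 6)
  step 8: ref 5 -> HIT, frames=[1,5] (faults so far: 6)
  step 9: ref 4 -> FAULT, evict 1, frames=[4,5] (faults so far: 7)
  step 10: ref 4 -> HIT, frames=[4,5] (faults so far: 7)
  step 11: ref 4 -> HIT, frames=[4,5] (faults so far: 7)
  FIFO total faults: 7
--- LRU ---
  step 0: ref 4 -> FAULT, frames=[4,-] (faults so far: 1)
  step 1: ref 1 -> FAULT, frames=[4,1] (faults so far: 2)
  step 2: ref 1 -> HIT, frames=[4,1] (faults so far: 2)
  step 3: ref 3 -> FAULT, evict 4, frames=[3,1] (faults so far: 3)
  step 4: ref 6 -> FAULT, evict 1, frames=[3,6] (faults so far: 4)
  step 5: ref 1 -> FAULT, evict 3, frames=[1,6] (faults so far: 5)
  step 6: ref 6 -> HIT, frames=[1,6] (faults so far: 5)
  step 7: ref 5 -> FAULT, evict 1, frames=[5,6] (faults so far: 6)
  step 8: ref 5 -> HIT, frames=[5,6] (faults so far: 6)
  step 9: ref 4 -> FAULT, evict 6, frames=[5,4] (faults so far: 7)
  step 10: ref 4 -> HIT, frames=[5,4] (faults so far: 7)
  step 11: ref 4 -> HIT, frames=[5,4] (faults so far: 7)
  LRU total faults: 7
--- Optimal ---
  step 0: ref 4 -> FAULT, frames=[4,-] (faults so far: 1)
  step 1: ref 1 -> FAULT, frames=[4,1] (faults so far: 2)
  step 2: ref 1 -> HIT, frames=[4,1] (faults so far: 2)
  step 3: ref 3 -> FAULT, evict 4, frames=[3,1] (faults so far: 3)
  step 4: ref 6 -> FAULT, evict 3, frames=[6,1] (faults so far: 4)
  step 5: ref 1 -> HIT, frames=[6,1] (faults so far: 4)
  step 6: ref 6 -> HIT, frames=[6,1] (faults so far: 4)
  step 7: ref 5 -> FAULT, evict 1, frames=[6,5] (faults so far: 5)
  step 8: ref 5 -> HIT, frames=[6,5] (faults so far: 5)
  step 9: ref 4 -> FAULT, evict 5, frames=[6,4] (faults so far: 6)
  step 10: ref 4 -> HIT, frames=[6,4] (faults so far: 6)
  step 11: ref 4 -> HIT, frames=[6,4] (faults so far: 6)
  Optimal total faults: 6

Answer: 7 7 6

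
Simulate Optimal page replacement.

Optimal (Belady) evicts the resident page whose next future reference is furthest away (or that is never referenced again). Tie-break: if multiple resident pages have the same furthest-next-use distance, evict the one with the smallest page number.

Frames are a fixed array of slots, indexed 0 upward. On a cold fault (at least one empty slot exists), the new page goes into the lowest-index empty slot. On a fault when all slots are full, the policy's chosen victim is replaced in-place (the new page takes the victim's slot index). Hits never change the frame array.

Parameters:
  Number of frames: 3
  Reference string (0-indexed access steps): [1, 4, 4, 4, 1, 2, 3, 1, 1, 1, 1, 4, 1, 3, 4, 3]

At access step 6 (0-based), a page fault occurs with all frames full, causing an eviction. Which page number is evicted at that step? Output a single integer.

Answer: 2

Derivation:
Step 0: ref 1 -> FAULT, frames=[1,-,-]
Step 1: ref 4 -> FAULT, frames=[1,4,-]
Step 2: ref 4 -> HIT, frames=[1,4,-]
Step 3: ref 4 -> HIT, frames=[1,4,-]
Step 4: ref 1 -> HIT, frames=[1,4,-]
Step 5: ref 2 -> FAULT, frames=[1,4,2]
Step 6: ref 3 -> FAULT, evict 2, frames=[1,4,3]
At step 6: evicted page 2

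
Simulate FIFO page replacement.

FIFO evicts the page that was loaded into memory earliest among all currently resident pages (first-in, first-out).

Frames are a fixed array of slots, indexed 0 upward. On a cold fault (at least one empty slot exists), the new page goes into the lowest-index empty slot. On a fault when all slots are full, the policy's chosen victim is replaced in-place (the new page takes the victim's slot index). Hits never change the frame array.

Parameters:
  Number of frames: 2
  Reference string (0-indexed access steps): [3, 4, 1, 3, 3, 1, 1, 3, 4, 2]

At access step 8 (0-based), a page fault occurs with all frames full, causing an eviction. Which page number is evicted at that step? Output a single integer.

Step 0: ref 3 -> FAULT, frames=[3,-]
Step 1: ref 4 -> FAULT, frames=[3,4]
Step 2: ref 1 -> FAULT, evict 3, frames=[1,4]
Step 3: ref 3 -> FAULT, evict 4, frames=[1,3]
Step 4: ref 3 -> HIT, frames=[1,3]
Step 5: ref 1 -> HIT, frames=[1,3]
Step 6: ref 1 -> HIT, frames=[1,3]
Step 7: ref 3 -> HIT, frames=[1,3]
Step 8: ref 4 -> FAULT, evict 1, frames=[4,3]
At step 8: evicted page 1

Answer: 1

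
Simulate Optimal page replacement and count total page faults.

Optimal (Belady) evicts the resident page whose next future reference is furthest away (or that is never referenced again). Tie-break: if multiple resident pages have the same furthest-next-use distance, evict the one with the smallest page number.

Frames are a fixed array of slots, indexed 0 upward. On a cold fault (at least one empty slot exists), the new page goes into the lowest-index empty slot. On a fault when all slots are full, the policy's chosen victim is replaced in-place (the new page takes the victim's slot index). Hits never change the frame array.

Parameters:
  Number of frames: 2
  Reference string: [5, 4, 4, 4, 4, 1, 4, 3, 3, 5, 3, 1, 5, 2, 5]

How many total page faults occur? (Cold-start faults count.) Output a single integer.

Answer: 7

Derivation:
Step 0: ref 5 → FAULT, frames=[5,-]
Step 1: ref 4 → FAULT, frames=[5,4]
Step 2: ref 4 → HIT, frames=[5,4]
Step 3: ref 4 → HIT, frames=[5,4]
Step 4: ref 4 → HIT, frames=[5,4]
Step 5: ref 1 → FAULT (evict 5), frames=[1,4]
Step 6: ref 4 → HIT, frames=[1,4]
Step 7: ref 3 → FAULT (evict 4), frames=[1,3]
Step 8: ref 3 → HIT, frames=[1,3]
Step 9: ref 5 → FAULT (evict 1), frames=[5,3]
Step 10: ref 3 → HIT, frames=[5,3]
Step 11: ref 1 → FAULT (evict 3), frames=[5,1]
Step 12: ref 5 → HIT, frames=[5,1]
Step 13: ref 2 → FAULT (evict 1), frames=[5,2]
Step 14: ref 5 → HIT, frames=[5,2]
Total faults: 7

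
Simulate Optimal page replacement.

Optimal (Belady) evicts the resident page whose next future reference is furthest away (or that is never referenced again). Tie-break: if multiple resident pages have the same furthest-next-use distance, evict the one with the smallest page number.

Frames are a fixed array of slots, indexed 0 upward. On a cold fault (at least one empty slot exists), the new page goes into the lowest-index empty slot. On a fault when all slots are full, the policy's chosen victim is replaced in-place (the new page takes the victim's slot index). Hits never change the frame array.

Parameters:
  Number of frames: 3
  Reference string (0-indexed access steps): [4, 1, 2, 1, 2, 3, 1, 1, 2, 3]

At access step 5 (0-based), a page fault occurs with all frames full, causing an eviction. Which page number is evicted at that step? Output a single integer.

Step 0: ref 4 -> FAULT, frames=[4,-,-]
Step 1: ref 1 -> FAULT, frames=[4,1,-]
Step 2: ref 2 -> FAULT, frames=[4,1,2]
Step 3: ref 1 -> HIT, frames=[4,1,2]
Step 4: ref 2 -> HIT, frames=[4,1,2]
Step 5: ref 3 -> FAULT, evict 4, frames=[3,1,2]
At step 5: evicted page 4

Answer: 4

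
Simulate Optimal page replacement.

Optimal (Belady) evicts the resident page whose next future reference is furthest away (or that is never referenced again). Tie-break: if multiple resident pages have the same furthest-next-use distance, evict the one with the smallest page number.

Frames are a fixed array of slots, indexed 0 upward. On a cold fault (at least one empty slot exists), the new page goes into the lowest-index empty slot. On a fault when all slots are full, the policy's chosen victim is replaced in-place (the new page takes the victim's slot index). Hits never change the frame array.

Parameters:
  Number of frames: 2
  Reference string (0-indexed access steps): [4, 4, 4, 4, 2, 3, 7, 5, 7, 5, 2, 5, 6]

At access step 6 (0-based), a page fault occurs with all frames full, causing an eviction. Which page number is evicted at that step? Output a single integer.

Step 0: ref 4 -> FAULT, frames=[4,-]
Step 1: ref 4 -> HIT, frames=[4,-]
Step 2: ref 4 -> HIT, frames=[4,-]
Step 3: ref 4 -> HIT, frames=[4,-]
Step 4: ref 2 -> FAULT, frames=[4,2]
Step 5: ref 3 -> FAULT, evict 4, frames=[3,2]
Step 6: ref 7 -> FAULT, evict 3, frames=[7,2]
At step 6: evicted page 3

Answer: 3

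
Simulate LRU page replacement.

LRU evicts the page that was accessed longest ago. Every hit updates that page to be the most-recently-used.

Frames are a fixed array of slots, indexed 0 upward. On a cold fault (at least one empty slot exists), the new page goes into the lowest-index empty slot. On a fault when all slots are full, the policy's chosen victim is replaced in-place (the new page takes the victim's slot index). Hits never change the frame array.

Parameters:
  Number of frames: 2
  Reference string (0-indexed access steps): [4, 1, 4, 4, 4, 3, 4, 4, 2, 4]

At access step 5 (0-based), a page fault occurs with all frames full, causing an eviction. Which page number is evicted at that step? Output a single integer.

Answer: 1

Derivation:
Step 0: ref 4 -> FAULT, frames=[4,-]
Step 1: ref 1 -> FAULT, frames=[4,1]
Step 2: ref 4 -> HIT, frames=[4,1]
Step 3: ref 4 -> HIT, frames=[4,1]
Step 4: ref 4 -> HIT, frames=[4,1]
Step 5: ref 3 -> FAULT, evict 1, frames=[4,3]
At step 5: evicted page 1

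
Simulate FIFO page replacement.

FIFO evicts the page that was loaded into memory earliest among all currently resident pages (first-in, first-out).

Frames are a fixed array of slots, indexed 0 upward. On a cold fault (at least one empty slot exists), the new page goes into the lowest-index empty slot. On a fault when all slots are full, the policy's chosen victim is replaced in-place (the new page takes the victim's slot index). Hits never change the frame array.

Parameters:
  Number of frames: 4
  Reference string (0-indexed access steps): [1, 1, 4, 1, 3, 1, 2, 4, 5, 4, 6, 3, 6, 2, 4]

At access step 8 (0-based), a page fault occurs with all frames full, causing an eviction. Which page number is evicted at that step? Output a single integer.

Answer: 1

Derivation:
Step 0: ref 1 -> FAULT, frames=[1,-,-,-]
Step 1: ref 1 -> HIT, frames=[1,-,-,-]
Step 2: ref 4 -> FAULT, frames=[1,4,-,-]
Step 3: ref 1 -> HIT, frames=[1,4,-,-]
Step 4: ref 3 -> FAULT, frames=[1,4,3,-]
Step 5: ref 1 -> HIT, frames=[1,4,3,-]
Step 6: ref 2 -> FAULT, frames=[1,4,3,2]
Step 7: ref 4 -> HIT, frames=[1,4,3,2]
Step 8: ref 5 -> FAULT, evict 1, frames=[5,4,3,2]
At step 8: evicted page 1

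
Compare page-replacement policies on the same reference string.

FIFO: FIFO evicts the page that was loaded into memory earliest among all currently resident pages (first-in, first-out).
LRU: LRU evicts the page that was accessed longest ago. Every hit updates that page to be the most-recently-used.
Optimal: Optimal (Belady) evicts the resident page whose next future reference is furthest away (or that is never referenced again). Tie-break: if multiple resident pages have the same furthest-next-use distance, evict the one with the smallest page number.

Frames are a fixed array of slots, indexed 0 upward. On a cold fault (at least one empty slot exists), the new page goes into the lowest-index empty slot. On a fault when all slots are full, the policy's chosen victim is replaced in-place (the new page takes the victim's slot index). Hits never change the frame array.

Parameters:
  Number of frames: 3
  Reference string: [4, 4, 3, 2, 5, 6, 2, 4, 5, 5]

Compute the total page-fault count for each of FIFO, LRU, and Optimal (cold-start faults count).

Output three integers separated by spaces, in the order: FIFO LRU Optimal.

Answer: 6 7 6

Derivation:
--- FIFO ---
  step 0: ref 4 -> FAULT, frames=[4,-,-] (faults so far: 1)
  step 1: ref 4 -> HIT, frames=[4,-,-] (faults so far: 1)
  step 2: ref 3 -> FAULT, frames=[4,3,-] (faults so far: 2)
  step 3: ref 2 -> FAULT, frames=[4,3,2] (faults so far: 3)
  step 4: ref 5 -> FAULT, evict 4, frames=[5,3,2] (faults so far: 4)
  step 5: ref 6 -> FAULT, evict 3, frames=[5,6,2] (faults so far: 5)
  step 6: ref 2 -> HIT, frames=[5,6,2] (faults so far: 5)
  step 7: ref 4 -> FAULT, evict 2, frames=[5,6,4] (faults so far: 6)
  step 8: ref 5 -> HIT, frames=[5,6,4] (faults so far: 6)
  step 9: ref 5 -> HIT, frames=[5,6,4] (faults so far: 6)
  FIFO total faults: 6
--- LRU ---
  step 0: ref 4 -> FAULT, frames=[4,-,-] (faults so far: 1)
  step 1: ref 4 -> HIT, frames=[4,-,-] (faults so far: 1)
  step 2: ref 3 -> FAULT, frames=[4,3,-] (faults so far: 2)
  step 3: ref 2 -> FAULT, frames=[4,3,2] (faults so far: 3)
  step 4: ref 5 -> FAULT, evict 4, frames=[5,3,2] (faults so far: 4)
  step 5: ref 6 -> FAULT, evict 3, frames=[5,6,2] (faults so far: 5)
  step 6: ref 2 -> HIT, frames=[5,6,2] (faults so far: 5)
  step 7: ref 4 -> FAULT, evict 5, frames=[4,6,2] (faults so far: 6)
  step 8: ref 5 -> FAULT, evict 6, frames=[4,5,2] (faults so far: 7)
  step 9: ref 5 -> HIT, frames=[4,5,2] (faults so far: 7)
  LRU total faults: 7
--- Optimal ---
  step 0: ref 4 -> FAULT, frames=[4,-,-] (faults so far: 1)
  step 1: ref 4 -> HIT, frames=[4,-,-] (faults so far: 1)
  step 2: ref 3 -> FAULT, frames=[4,3,-] (faults so far: 2)
  step 3: ref 2 -> FAULT, frames=[4,3,2] (faults so far: 3)
  step 4: ref 5 -> FAULT, evict 3, frames=[4,5,2] (faults so far: 4)
  step 5: ref 6 -> FAULT, evict 5, frames=[4,6,2] (faults so far: 5)
  step 6: ref 2 -> HIT, frames=[4,6,2] (faults so far: 5)
  step 7: ref 4 -> HIT, frames=[4,6,2] (faults so far: 5)
  step 8: ref 5 -> FAULT, evict 2, frames=[4,6,5] (faults so far: 6)
  step 9: ref 5 -> HIT, frames=[4,6,5] (faults so far: 6)
  Optimal total faults: 6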